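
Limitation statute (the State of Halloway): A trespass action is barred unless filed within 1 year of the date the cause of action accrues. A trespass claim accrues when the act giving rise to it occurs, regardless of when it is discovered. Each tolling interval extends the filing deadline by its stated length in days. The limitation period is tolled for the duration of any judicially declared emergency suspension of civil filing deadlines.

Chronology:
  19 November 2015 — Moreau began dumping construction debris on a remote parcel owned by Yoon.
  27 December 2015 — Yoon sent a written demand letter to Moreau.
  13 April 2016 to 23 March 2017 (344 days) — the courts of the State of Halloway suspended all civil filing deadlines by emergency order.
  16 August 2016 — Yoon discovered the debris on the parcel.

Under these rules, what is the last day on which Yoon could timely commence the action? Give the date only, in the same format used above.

The claim accrued on 19 November 2015, when the wrongful act occurred; under the stated occurrence rule the 16 August 2016 discovery does not delay accrual.
The untolled deadline — 1 year after 19 November 2015 — is 19 November 2016.
The period was tolled for 344 days by the emergency suspension of filing deadlines (13 April 2016 to 23 March 2017), pushing the deadline to 29 October 2017.
Nothing else in the chronology tolls or restarts the period.

29 October 2017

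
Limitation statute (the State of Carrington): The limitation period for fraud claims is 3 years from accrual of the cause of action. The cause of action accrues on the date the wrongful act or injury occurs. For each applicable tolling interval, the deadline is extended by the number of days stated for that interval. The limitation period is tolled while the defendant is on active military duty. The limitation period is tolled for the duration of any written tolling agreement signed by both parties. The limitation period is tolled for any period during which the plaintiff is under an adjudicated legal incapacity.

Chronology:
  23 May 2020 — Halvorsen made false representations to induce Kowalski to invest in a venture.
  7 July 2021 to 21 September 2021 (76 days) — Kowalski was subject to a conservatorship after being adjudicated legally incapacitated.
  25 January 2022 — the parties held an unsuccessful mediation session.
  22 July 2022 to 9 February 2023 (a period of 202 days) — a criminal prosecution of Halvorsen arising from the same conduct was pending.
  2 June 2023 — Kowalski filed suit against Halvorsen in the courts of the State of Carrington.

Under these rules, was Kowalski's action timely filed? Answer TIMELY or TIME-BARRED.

TIMELY

The claim accrued on 23 May 2020, when the wrongful act occurred.
3 years from 23 May 2020 is 23 May 2023.
The plaintiff's legal incapacity from 7 July 2021 to 21 September 2021 tolled the period for 76 days, extending the deadline to 7 August 2023.
No stated provision tolls the period for a criminal prosecution, so the interval from 22 July 2022 to 9 February 2023 has no effect on the deadline.
Nothing else in the chronology tolls or restarts the period.
The 2 June 2023 filing precedes the 7 August 2023 deadline; the claim is timely.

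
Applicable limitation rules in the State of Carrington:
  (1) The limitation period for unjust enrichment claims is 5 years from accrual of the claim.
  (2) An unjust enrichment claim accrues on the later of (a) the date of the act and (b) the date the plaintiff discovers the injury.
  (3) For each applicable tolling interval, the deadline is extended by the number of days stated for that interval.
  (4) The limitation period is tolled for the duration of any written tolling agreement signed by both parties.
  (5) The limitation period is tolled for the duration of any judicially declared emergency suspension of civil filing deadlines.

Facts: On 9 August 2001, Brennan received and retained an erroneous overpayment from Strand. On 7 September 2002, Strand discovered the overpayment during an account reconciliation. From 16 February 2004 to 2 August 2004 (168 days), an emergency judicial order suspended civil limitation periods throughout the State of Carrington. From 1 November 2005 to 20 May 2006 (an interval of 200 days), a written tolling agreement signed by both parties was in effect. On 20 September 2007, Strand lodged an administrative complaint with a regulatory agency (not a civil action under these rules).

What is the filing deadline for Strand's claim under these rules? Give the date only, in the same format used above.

9 September 2008

Because discovery on 7 September 2002 post-dates the 9 August 2001 act, accrual under the later-of rule falls on 7 September 2002.
Adding the 5 years base period to 7 September 2002 gives a deadline of 7 September 2007, before any tolling.
Because the emergency suspension of filing deadlines ran from 16 February 2004 to 2 August 2004, the deadline is extended by 168 days to 22 February 2008.
Because the written tolling agreement ran from 1 November 2005 to 20 May 2006, the deadline is extended by 200 days to 9 September 2008.
Nothing else in the chronology tolls or restarts the period.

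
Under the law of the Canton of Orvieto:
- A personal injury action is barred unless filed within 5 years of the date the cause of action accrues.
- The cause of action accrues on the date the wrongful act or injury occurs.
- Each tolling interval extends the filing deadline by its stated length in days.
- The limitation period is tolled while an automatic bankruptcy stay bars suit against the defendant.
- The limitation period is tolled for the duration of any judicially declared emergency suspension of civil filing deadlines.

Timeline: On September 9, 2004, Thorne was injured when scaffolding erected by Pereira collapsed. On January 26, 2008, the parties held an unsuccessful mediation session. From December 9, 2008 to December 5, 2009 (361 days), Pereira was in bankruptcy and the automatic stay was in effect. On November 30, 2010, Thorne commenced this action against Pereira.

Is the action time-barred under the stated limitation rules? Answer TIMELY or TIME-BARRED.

The cause of action accrued on September 9, 2004, the date of the act.
5 years from September 9, 2004 is September 9, 2009.
Because the automatic bankruptcy stay ran from December 9, 2008 to December 5, 2009, the deadline is extended by 361 days to September 5, 2010.
Nothing else in the chronology tolls or restarts the period.
The November 30, 2010 filing falls after the September 5, 2010 deadline; the claim is time-barred.

TIME-BARRED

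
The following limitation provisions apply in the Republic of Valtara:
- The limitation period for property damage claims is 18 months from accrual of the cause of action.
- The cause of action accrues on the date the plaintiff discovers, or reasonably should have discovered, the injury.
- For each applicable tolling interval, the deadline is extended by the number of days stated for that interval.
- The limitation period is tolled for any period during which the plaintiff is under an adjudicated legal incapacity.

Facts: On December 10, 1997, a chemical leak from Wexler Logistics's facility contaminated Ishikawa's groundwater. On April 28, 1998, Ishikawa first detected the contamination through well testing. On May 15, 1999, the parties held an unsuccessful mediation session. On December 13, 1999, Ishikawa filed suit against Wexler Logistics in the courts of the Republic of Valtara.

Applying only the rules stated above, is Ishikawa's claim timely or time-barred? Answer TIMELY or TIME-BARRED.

TIME-BARRED

Under the discovery rule, the claim accrued on April 28, 1998, when Ishikawa discovered the injury — not on the December 10, 1997 date of the underlying act.
Adding the 18 months base period to April 28, 1998 gives a deadline of October 28, 1999, before any tolling.
None of the other events listed affects the running of the period under the stated rules.
Filing on December 13, 1999 missed the October 28, 1999 deadline — the action is time-barred.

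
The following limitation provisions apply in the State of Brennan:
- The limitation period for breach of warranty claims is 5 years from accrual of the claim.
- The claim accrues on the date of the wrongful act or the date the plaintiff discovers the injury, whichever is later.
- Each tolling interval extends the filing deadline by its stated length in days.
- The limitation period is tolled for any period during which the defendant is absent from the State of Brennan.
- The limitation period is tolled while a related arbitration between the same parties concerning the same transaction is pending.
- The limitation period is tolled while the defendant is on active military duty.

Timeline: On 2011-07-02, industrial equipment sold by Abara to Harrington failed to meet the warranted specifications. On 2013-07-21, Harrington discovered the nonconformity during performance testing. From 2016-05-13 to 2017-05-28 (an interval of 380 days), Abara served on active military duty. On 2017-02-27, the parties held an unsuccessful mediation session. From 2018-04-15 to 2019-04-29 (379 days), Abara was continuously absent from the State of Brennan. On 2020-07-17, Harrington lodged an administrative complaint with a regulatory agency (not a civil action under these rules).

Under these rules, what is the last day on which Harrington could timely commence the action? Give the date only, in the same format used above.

Because discovery on 2013-07-21 post-dates the 2011-07-02 act, accrual under the later-of rule falls on 2013-07-21.
The untolled deadline — 5 years after 2013-07-21 — is 2018-07-21.
The period was tolled for 380 days by the defendant's active military service (2016-05-13 to 2017-05-28), pushing the deadline to 2019-08-05.
Because the defendant's absence from the jurisdiction ran from 2018-04-15 to 2019-04-29, the deadline is extended by 379 days to 2020-08-18.
The other events in the timeline have no effect on the limitation period under the stated rules.

2020-08-18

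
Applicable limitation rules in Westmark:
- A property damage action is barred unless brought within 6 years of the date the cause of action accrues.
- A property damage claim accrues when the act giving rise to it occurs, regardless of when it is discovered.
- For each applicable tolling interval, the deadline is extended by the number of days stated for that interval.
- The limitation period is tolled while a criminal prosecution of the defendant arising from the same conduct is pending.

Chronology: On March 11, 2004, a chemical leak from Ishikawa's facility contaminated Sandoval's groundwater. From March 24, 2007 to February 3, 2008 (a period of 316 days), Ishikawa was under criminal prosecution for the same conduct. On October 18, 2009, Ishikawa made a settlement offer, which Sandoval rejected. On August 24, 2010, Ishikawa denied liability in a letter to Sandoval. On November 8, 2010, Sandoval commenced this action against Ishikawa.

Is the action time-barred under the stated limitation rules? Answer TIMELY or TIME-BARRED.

The limitation period began to run on March 11, 2004.
Adding the 6 years base period to March 11, 2004 gives a deadline of March 11, 2010, before any tolling.
The period was tolled for 316 days by the pending criminal prosecution (March 24, 2007 to February 3, 2008), pushing the deadline to January 21, 2011.
None of the other events listed affects the running of the period under the stated rules.
Sandoval filed on November 8, 2010, before the January 21, 2011 deadline, so the action is timely.

TIMELY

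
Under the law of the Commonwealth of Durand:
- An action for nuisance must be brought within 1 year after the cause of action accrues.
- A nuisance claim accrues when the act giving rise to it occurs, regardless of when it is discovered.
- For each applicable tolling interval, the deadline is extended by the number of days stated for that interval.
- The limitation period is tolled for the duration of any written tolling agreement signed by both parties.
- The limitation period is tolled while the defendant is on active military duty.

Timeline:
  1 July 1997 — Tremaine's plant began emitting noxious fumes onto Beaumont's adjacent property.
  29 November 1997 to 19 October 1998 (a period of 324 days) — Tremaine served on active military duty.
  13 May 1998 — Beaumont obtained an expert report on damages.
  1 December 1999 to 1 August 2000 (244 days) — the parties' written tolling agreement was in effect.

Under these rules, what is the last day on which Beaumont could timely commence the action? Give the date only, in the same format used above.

The limitation period began to run on 1 July 1997.
1 year from 1 July 1997 is 1 July 1998.
The period was tolled for 324 days by the defendant's active military service (29 November 1997 to 19 October 1998), pushing the deadline to 21 May 1999.
The written tolling agreement from 1 December 1999 to 1 August 2000 began after the period had already run on 21 May 1999, so it has no tolling effect.
Nothing else in the chronology tolls or restarts the period.

21 May 1999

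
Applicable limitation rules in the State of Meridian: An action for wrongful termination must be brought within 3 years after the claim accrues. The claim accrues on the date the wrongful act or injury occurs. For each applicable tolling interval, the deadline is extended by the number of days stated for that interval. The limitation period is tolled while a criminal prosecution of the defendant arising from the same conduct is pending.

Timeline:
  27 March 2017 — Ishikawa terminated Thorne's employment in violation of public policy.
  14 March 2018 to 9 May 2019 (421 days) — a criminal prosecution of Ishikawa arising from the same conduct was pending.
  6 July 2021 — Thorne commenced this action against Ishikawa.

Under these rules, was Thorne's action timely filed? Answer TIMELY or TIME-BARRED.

The claim accrued on 27 March 2017, the date of the act.
The untolled deadline — 3 years after 27 March 2017 — is 27 March 2020.
Because the pending criminal prosecution ran from 14 March 2018 to 9 May 2019, the deadline is extended by 421 days to 22 May 2021.
Thorne filed on 6 July 2021, after the 22 May 2021 deadline, so the action is time-barred.

TIME-BARRED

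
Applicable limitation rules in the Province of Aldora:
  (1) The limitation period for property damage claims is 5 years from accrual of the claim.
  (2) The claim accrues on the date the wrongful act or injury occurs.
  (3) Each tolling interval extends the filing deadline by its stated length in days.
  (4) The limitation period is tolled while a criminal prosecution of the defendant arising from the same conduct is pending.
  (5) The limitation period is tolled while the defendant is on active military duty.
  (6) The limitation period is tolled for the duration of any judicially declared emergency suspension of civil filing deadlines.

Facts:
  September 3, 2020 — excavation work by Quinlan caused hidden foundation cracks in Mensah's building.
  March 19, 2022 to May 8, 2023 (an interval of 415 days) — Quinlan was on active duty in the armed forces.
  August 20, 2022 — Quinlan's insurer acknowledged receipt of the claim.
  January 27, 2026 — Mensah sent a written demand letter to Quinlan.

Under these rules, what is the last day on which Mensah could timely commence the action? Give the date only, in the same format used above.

October 23, 2026

The claim accrued on September 3, 2020, the date of the act.
Adding the 5 years base period to September 3, 2020 gives a deadline of September 3, 2025, before any tolling.
The defendant's active military service from March 19, 2022 to May 8, 2023 tolled the period for 415 days, extending the deadline to October 23, 2026.
None of the other events listed affects the running of the period under the stated rules.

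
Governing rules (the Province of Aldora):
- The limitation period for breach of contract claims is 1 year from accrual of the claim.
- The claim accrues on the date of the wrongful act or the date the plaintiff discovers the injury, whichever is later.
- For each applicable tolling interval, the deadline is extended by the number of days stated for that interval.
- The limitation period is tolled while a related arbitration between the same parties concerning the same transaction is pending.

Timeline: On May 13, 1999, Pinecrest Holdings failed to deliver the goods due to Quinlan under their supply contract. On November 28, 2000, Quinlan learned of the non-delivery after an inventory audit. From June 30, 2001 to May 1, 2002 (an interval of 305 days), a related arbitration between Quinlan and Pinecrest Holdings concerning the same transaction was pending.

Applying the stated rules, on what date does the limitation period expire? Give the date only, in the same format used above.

Because discovery on November 28, 2000 post-dates the May 13, 1999 act, accrual under the later-of rule falls on November 28, 2000.
1 year from November 28, 2000 is November 28, 2001.
The period was tolled for 305 days by the pending related arbitration (June 30, 2001 to May 1, 2002), pushing the deadline to September 29, 2002.

September 29, 2002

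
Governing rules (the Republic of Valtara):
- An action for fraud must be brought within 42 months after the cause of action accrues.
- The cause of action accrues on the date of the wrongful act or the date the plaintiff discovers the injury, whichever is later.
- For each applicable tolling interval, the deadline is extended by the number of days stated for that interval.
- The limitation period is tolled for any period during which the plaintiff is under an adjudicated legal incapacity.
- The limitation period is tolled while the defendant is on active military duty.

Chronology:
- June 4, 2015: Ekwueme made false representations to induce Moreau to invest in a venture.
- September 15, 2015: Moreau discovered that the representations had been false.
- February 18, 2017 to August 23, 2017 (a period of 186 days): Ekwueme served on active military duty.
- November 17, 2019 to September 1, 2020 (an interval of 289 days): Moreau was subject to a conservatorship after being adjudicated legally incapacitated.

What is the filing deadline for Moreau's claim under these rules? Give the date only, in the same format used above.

September 17, 2019

Taking the later of the act (June 4, 2015) and discovery (September 15, 2015), the claim accrued on September 15, 2015.
42 months from September 15, 2015 is March 15, 2019.
The period was tolled for 186 days by the defendant's active military service (February 18, 2017 to August 23, 2017), pushing the deadline to September 17, 2019.
The plaintiff's legal incapacity starting November 17, 2019 came too late — the period had run on September 17, 2019 — and so does not extend the deadline.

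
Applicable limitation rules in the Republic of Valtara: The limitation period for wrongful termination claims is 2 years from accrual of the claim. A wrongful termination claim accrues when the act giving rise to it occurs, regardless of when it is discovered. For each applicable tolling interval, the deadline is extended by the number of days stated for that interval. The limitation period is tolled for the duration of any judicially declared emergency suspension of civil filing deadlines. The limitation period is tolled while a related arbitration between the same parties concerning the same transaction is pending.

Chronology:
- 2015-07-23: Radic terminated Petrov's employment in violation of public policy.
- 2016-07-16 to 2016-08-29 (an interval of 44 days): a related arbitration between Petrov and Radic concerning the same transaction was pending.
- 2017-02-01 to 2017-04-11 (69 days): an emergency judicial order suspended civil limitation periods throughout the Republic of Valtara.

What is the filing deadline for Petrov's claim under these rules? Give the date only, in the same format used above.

2017-11-13

The limitation period began to run on 2015-07-23.
Adding the 2 years base period to 2015-07-23 gives a deadline of 2017-07-23, before any tolling.
The period was tolled for 44 days by the pending related arbitration (2016-07-16 to 2016-08-29), pushing the deadline to 2017-09-05.
Because the emergency suspension of filing deadlines ran from 2017-02-01 to 2017-04-11, the deadline is extended by 69 days to 2017-11-13.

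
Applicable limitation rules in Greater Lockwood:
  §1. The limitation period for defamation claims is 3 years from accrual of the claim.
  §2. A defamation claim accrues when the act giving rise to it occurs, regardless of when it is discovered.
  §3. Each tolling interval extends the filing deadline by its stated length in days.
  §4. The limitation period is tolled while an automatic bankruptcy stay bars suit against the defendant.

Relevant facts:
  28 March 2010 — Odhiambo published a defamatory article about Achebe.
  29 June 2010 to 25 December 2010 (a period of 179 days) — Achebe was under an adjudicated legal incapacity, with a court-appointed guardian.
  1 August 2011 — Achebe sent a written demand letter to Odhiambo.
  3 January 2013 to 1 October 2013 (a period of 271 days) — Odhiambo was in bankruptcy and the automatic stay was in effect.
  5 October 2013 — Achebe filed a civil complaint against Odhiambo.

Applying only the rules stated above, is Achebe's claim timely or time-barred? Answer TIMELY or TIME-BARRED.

TIMELY

The limitation period began to run on 28 March 2010.
3 years from 28 March 2010 is 28 March 2013.
The period was tolled for 271 days by the automatic bankruptcy stay (3 January 2013 to 1 October 2013), pushing the deadline to 24 December 2013.
The plaintiff's legal incapacity from 29 June 2010 to 25 December 2010 does not toll the period, because no stated rule makes the plaintiff's incapacity a tolling event.
The other events in the timeline have no effect on the limitation period under the stated rules.
Filing on 5 October 2013 beat the 24 December 2013 deadline — the action is timely.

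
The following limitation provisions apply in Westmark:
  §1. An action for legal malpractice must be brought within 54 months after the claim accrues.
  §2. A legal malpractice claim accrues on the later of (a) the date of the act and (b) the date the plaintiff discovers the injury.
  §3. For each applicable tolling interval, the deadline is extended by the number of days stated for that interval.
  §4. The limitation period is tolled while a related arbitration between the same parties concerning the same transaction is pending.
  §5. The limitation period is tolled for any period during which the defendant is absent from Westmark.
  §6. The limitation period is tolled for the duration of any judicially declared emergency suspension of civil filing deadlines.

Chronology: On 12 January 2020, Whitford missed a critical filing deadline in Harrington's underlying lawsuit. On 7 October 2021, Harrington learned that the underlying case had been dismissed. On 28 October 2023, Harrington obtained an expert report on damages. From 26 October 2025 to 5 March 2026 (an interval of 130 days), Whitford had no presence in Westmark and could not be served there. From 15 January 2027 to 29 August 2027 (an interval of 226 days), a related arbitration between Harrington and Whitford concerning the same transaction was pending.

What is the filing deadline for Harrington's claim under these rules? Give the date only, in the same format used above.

15 August 2026

The claim accrued on 7 October 2021 — the later of the 12 January 2020 act and the 7 October 2021 discovery.
54 months from 7 October 2021 is 7 April 2026.
The defendant's absence from the jurisdiction from 26 October 2025 to 5 March 2026 tolled the period for 130 days, extending the deadline to 15 August 2026.
The pending related arbitration starting 15 January 2027 came too late — the period had run on 15 August 2026 — and so does not extend the deadline.
The other events in the timeline have no effect on the limitation period under the stated rules.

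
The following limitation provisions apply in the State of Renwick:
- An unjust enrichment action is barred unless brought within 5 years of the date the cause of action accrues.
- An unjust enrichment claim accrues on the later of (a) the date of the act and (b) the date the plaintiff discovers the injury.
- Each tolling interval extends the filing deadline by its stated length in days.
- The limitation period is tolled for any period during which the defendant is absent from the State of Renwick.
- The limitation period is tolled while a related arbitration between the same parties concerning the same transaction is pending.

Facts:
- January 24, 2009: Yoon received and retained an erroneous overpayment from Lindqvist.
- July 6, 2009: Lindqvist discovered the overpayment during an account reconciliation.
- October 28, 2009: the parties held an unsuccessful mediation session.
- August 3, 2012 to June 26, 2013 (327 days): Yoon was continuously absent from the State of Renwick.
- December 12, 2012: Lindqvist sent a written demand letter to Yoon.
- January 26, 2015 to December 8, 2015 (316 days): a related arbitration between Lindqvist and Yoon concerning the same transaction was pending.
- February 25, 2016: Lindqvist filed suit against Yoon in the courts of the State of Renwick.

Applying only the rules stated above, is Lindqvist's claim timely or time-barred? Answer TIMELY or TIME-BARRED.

Because discovery on July 6, 2009 post-dates the January 24, 2009 act, accrual under the later-of rule falls on July 6, 2009.
5 years from July 6, 2009 is July 6, 2014.
Because the defendant's absence from the jurisdiction ran from August 3, 2012 to June 26, 2013, the deadline is extended by 327 days to May 29, 2015.
Because the pending related arbitration ran from January 26, 2015 to December 8, 2015, the deadline is extended by 316 days to April 9, 2016.
The other events in the timeline have no effect on the limitation period under the stated rules.
Filing on February 25, 2016 beat the April 9, 2016 deadline — the action is timely.

TIMELY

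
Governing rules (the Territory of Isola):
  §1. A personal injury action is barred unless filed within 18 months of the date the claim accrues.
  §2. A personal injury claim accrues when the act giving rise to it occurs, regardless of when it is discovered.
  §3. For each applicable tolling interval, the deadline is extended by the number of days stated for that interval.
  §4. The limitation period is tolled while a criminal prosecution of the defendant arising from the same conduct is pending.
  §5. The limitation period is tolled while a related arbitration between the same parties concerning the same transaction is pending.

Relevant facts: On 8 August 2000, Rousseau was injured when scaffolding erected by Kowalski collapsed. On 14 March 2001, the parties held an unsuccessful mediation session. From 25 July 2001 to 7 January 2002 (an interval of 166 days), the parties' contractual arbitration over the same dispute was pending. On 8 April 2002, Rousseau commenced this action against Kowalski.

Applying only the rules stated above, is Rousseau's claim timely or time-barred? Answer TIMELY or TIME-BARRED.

TIMELY

The claim accrued on 8 August 2000, the date of the act.
The untolled deadline — 18 months after 8 August 2000 — is 8 February 2002.
The pending related arbitration from 25 July 2001 to 7 January 2002 tolled the period for 166 days, extending the deadline to 24 July 2002.
The other events in the timeline have no effect on the limitation period under the stated rules.
Filing on 8 April 2002 beat the 24 July 2002 deadline — the action is timely.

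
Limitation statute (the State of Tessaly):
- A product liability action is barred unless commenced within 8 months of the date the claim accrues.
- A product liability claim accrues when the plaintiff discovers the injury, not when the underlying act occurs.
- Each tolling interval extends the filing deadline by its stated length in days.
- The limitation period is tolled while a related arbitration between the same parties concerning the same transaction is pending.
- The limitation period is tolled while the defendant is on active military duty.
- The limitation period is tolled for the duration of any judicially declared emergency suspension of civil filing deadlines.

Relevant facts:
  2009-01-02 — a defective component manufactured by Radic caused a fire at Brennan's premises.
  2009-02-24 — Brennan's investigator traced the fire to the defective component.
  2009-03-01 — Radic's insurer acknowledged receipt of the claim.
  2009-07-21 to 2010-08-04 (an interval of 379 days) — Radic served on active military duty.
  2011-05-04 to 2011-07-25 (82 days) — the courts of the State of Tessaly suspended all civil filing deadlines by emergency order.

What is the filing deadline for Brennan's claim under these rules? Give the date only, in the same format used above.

Accrual is tied to discovery, so the period began on 2009-02-24 rather than on 2009-01-02 when the act occurred.
The untolled deadline — 8 months after 2009-02-24 — is 2009-10-24.
The defendant's active military service from 2009-07-21 to 2010-08-04 tolled the period for 379 days, extending the deadline to 2010-11-07.
The emergency suspension of filing deadlines starting 2011-05-04 came too late — the period had run on 2010-11-07 — and so does not extend the deadline.
Nothing else in the chronology tolls or restarts the period.

2010-11-07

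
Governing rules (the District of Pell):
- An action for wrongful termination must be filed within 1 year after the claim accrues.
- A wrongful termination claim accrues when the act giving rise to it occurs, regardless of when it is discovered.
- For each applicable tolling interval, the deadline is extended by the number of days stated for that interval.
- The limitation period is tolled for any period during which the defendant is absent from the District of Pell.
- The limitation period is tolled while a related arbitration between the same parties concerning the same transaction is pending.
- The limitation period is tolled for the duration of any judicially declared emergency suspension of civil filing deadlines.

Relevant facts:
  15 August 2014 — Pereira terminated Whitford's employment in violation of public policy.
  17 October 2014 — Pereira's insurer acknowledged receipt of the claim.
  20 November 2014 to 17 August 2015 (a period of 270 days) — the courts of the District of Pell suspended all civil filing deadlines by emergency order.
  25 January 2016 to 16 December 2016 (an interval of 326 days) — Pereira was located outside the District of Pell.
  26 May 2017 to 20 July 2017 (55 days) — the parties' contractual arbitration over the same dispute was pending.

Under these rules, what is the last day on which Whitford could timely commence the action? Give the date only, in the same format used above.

The claim accrued on 15 August 2014, when the wrongful act occurred.
Adding the 1 year base period to 15 August 2014 gives a deadline of 15 August 2015, before any tolling.
The emergency suspension of filing deadlines from 20 November 2014 to 17 August 2015 tolled the period for 270 days, extending the deadline to 11 May 2016.
The period was tolled for 326 days by the defendant's absence from the jurisdiction (25 January 2016 to 16 December 2016), pushing the deadline to 2 April 2017.
By the time the pending related arbitration began on 26 May 2017, the limitation period had already expired on 2 April 2017; that interval cannot revive it.
None of the other events listed affects the running of the period under the stated rules.

2 April 2017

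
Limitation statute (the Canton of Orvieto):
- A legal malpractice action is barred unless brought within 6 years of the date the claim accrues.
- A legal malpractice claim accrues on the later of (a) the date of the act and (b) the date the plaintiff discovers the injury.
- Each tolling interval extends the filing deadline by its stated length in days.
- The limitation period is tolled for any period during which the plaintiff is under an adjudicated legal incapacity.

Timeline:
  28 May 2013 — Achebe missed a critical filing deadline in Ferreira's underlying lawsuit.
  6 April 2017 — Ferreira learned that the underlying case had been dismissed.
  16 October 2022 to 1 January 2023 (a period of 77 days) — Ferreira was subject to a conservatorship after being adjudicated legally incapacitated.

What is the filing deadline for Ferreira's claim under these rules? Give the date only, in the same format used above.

22 June 2023

Taking the later of the act (28 May 2013) and discovery (6 April 2017), the claim accrued on 6 April 2017.
6 years from 6 April 2017 is 6 April 2023.
Because the plaintiff's legal incapacity ran from 16 October 2022 to 1 January 2023, the deadline is extended by 77 days to 22 June 2023.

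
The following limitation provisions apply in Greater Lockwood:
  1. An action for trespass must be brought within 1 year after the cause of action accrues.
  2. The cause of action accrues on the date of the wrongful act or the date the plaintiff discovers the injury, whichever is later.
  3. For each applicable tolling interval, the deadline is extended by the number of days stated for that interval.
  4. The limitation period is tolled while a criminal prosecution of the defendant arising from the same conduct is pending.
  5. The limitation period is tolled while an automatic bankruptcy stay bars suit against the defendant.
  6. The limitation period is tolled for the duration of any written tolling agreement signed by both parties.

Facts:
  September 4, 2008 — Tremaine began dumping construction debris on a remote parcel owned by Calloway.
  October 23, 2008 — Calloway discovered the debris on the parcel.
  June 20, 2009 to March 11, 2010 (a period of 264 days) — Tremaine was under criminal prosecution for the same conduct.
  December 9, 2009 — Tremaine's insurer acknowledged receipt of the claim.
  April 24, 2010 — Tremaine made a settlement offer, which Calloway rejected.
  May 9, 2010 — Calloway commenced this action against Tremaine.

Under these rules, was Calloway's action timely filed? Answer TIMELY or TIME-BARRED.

Taking the later of the act (September 4, 2008) and discovery (October 23, 2008), the claim accrued on October 23, 2008.
Adding the 1 year base period to October 23, 2008 gives a deadline of October 23, 2009, before any tolling.
Because the pending criminal prosecution ran from June 20, 2009 to March 11, 2010, the deadline is extended by 264 days to July 14, 2010.
Nothing else in the chronology tolls or restarts the period.
The May 9, 2010 filing precedes the July 14, 2010 deadline; the claim is timely.

TIMELY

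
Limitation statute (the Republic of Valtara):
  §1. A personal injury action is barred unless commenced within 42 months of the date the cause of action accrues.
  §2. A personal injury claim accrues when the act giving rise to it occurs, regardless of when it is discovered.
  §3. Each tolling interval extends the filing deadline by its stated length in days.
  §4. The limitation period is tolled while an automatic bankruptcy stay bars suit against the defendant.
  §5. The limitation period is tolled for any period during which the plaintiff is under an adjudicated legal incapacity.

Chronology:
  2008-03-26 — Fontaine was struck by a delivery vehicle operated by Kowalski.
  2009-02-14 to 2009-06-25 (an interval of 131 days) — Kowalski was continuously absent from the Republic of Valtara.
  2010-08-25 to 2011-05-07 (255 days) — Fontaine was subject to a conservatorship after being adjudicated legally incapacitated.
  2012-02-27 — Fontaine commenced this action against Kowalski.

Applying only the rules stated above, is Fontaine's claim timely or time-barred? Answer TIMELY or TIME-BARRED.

TIMELY

The claim accrued on 2008-03-26, when the wrongful act occurred.
The untolled deadline — 42 months after 2008-03-26 — is 2011-09-26.
The plaintiff's legal incapacity from 2010-08-25 to 2011-05-07 tolled the period for 255 days, extending the deadline to 2012-06-07.
The defendant's absence from the jurisdiction from 2009-02-14 to 2009-06-25 does not toll the period, because no stated rule makes the defendant's absence a tolling event.
Filing on 2012-02-27 beat the 2012-06-07 deadline — the action is timely.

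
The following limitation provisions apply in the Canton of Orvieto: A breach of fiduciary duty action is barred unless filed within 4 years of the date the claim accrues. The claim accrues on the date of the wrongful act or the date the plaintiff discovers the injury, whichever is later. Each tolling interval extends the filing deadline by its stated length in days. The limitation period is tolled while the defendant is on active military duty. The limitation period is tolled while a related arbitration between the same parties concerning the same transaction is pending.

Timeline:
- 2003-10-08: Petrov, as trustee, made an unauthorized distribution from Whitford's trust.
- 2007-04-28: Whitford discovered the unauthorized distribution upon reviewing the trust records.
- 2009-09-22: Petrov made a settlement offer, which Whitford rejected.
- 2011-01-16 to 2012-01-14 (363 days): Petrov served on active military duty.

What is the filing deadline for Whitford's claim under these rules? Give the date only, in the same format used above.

2012-04-25

Because discovery on 2007-04-28 post-dates the 2003-10-08 act, accrual under the later-of rule falls on 2007-04-28.
Adding the 4 years base period to 2007-04-28 gives a deadline of 2011-04-28, before any tolling.
The defendant's active military service from 2011-01-16 to 2012-01-14 tolled the period for 363 days, extending the deadline to 2012-04-25.
Nothing else in the chronology tolls or restarts the period.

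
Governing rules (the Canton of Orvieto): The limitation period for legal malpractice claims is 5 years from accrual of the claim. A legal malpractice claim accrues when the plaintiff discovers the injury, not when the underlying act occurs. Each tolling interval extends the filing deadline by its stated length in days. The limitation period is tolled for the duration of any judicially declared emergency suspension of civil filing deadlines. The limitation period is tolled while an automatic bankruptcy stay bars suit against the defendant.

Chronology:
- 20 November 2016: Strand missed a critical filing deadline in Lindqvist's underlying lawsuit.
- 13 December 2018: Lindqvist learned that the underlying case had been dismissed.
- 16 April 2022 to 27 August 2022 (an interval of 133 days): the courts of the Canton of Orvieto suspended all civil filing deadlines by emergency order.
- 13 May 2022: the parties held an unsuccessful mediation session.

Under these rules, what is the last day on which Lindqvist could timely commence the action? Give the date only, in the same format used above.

24 April 2024

The claim did not accrue until Lindqvist discovered the injury on 13 December 2018; the 20 November 2016 act date does not start the clock under the stated rule.
The untolled deadline — 5 years after 13 December 2018 — is 13 December 2023.
Because the emergency suspension of filing deadlines ran from 16 April 2022 to 27 August 2022, the deadline is extended by 133 days to 24 April 2024.
None of the other events listed affects the running of the period under the stated rules.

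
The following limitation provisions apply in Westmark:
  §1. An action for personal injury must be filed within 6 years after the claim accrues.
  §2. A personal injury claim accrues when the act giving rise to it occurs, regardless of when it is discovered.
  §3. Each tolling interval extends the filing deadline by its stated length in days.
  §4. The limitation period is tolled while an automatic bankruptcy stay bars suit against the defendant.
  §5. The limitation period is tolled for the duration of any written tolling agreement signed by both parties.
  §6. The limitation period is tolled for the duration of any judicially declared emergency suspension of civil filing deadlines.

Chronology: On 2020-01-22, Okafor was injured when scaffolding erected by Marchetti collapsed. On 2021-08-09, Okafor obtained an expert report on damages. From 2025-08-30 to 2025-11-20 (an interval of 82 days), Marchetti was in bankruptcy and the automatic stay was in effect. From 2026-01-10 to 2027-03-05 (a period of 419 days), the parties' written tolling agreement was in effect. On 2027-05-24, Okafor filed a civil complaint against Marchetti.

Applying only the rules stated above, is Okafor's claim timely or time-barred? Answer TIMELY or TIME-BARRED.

TIMELY

The claim accrued on 2020-01-22, the date of the act.
The untolled deadline — 6 years after 2020-01-22 — is 2026-01-22.
The period was tolled for 82 days by the automatic bankruptcy stay (2025-08-30 to 2025-11-20), pushing the deadline to 2026-04-14.
Because the written tolling agreement ran from 2026-01-10 to 2027-03-05, the deadline is extended by 419 days to 2027-06-07.
None of the other events listed affects the running of the period under the stated rules.
Okafor filed on 2027-05-24, before the 2027-06-07 deadline, so the action is timely.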